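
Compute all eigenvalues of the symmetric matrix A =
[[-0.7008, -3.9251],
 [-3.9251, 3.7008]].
sigma(A) ≈ {-3, 6}

A is real symmetric, so its spectrum consists of real eigenvalues. Expanding the characteristic polynomial of the displayed matrix gives
  det(λ I - A) = p(λ) = λ^2 + (-3)λ + (-18).
Solving p(λ) = 0 yields eigenvalues ≈ -3, 6. (A is shown rounded to 4 decimals, so these recover the underlying integer eigenvalues to within that precision.)
Verification: the trace of A = 3 equals the sum of eigenvalues 3, and det(A) ≈ -17.9999 matches the eigenvalue product -18.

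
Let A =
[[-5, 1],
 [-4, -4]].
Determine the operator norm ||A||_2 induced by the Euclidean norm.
||A||_2 = sqrt((58 + sqrt(1060))/2) ≈ 6.729 (= sqrt(largest eigenvalue of A^T A))

||A||_2 = sigma_max(A) = sqrt(lambda_max(A^T A)). Form the symmetric matrix M = A^T A =
[[41, 11],
 [11, 17]].
Its characteristic polynomial (trace, determinant of M give the coefficients) is
  p(λ) = det(λ I - M) = λ^2 - 58λ + 576.
For λ^2 - 58λ + 576 the discriminant is 1060. It is nonnegative but not a perfect square, so the roots are real and irrational: λ = (58 ± sqrt(1060))/2 ≈ 45.2788, 12.7212.
So the eigenvalues of A^T A are ≈ 12.7212, 45.2788 (all ≥ 0, as they must be for A^T A). The largest is λ_max = (58 + sqrt(1060))/2 ≈ 45.2788, hence ||A||_2 = sqrt(λ_max) = sqrt((58 + sqrt(1060))/2) ≈ 6.729.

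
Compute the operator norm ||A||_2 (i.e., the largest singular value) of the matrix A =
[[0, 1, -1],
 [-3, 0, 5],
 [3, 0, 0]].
||A||_2 ≈ 6.1271 (= sqrt(largest eigenvalue of A^T A))

||A||_2 = sigma_max(A) = sqrt(lambda_max(A^T A)). Form the symmetric matrix M = A^T A =
[[18, 0, -15],
 [0, 1, -1],
 [-15, -1, 26]].
Its characteristic polynomial (trace, sum of principal 2x2 minors, determinant of M give the coefficients) is
  p(λ) = det(λ I - M) = λ^3 - 45λ^2 + 286λ - 225.
No integer candidate from the rational root theorem (±divisors of 225) is a root, so the roots are irrational. The cubic discriminant is Δ = 40806401 > 0, so there are three distinct real roots. p(0) = -225 and p(1) = 17 have opposite signs, so a root lies in (0, 1); Newton's method refines it to λ ≈ 0.9161. p(6) = 87 and p(7) = -85 have opposite signs, so a root lies in (6, 7); Newton's method refines it to λ ≈ 6.5425. p(37) = -595 and p(38) = 535 have opposite signs, so a root lies in (37, 38); Newton's method refines it to λ ≈ 37.5414. Check (Vieta): the three roots sum to 45, matching tr M = 45.
So the eigenvalues of A^T A are ≈ 0.9161, 6.5425, 37.5414 (all ≥ 0, as they must be for A^T A). The largest is λ_max ≈ 37.5414, hence ||A||_2 = sqrt(λ_max) ≈ 6.1271.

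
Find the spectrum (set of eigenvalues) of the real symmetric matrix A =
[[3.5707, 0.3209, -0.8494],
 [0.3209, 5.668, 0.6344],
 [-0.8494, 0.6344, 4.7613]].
sigma(A) ≈ {3, 5, 6}

A is real symmetric, so its spectrum consists of real eigenvalues. Expanding the characteristic polynomial of the displayed matrix gives
  det(λ I - A) = p(λ) = λ^3 + (-14)λ^2 + (63)λ + (-90).
Solving p(λ) = 0 yields eigenvalues ≈ 3, 5, 6. (A is shown rounded to 4 decimals, so these recover the underlying integer eigenvalues to within that precision.)
Verification: the trace of A = 14 equals the sum of eigenvalues 14, and det(A) ≈ 90.0001 matches the eigenvalue product 90.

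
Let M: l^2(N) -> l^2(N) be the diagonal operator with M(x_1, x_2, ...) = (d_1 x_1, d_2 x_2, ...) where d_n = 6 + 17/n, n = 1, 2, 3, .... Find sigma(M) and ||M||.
sigma(M) = {6 + 17/n : n ≥ 1} ∪ {6}; ||M|| = 23

A bounded diagonal operator on l^2 with diagonal entries d_n has spectrum equal to the closure of {d_n : n ≥ 1}: every d_n is an eigenvalue (with eigenvector e_n), so {d_n} ⊂ sigma(M); the spectrum is closed, so its closure is too; and for lambda not in the closure, (M - lambda I) has bounded inverse (the diagonal entries 1/(d_n - lambda) are bounded). For our sequence d_n = 6 + 17/n, n = 1, 2, 3, ...:
  - {d_n} = {6 + 17/n : n ≥ 1}; the only limit point is 6
  - closure = {6 + 17/n : n ≥ 1} ∪ {6}
For the norm: a diagonal operator has ||M|| = sup_n |d_n|. Here d_n = 6 + 17/n is positive and decreasing, so sup_n |d_n| = d_1 = 6 + 17 = 23. So ||M|| = 23.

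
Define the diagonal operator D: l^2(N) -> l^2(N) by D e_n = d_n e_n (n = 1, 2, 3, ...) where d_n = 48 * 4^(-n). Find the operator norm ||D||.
||D|| = 12 (attained at n = 1)

For D diagonal, ||D|| = sup_n |d_n|. The sequence d_n = 48 * 4^(-n) is positive and strictly decreasing (ratio 4^(-1) < 1), so the supremum is d_1 = 48/4 = 12. Hence ||D|| = 12.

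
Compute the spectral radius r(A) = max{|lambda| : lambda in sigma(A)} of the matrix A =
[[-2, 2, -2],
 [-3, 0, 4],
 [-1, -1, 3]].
r(A) = 2

The eigenvalues of A are the roots of its characteristic polynomial. With M = A (coefficients from the trace, the sum of principal 2x2 minors, and det A):
  p(λ) = det(λ I - M) = λ^3 - λ^2 + 2λ + 4.
By the rational root theorem any rational root is an integer divisor of 4. Testing λ = -1: p(-1) = -1 - 1 - 2 + 4 = 0, so λ = -1 is a root. Dividing out (λ + 1) leaves p(λ) = (λ + 1)(λ^2 - 2λ + 4). For λ^2 - 2λ + 4 the discriminant is -12. It is negative, so the roots are the complex-conjugate pair λ = 1 ± (sqrt(12)/2) i ≈ 1 ± 1.7321i. For a conjugate pair the product of the roots equals the constant term, so |λ|^2 = 4 and |λ| = sqrt(4) = 2.
Thus the eigenvalues (to 4 decimals) are 1 ± 1.7321i (modulus 2); -1 (modulus 1). The spectral radius is the largest modulus: r(A) = 2. (Cross-check: r(A) ≤ ||A||_2 ≈ 5.9662; equality holds whenever A is normal, though it can also hold for some non-normal A.)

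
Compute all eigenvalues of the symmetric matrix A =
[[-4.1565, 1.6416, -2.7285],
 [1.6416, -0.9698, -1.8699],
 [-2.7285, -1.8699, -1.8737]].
sigma(A) ≈ {-6, -3, 2}

A is real symmetric, so its spectrum consists of real eigenvalues. Expanding the characteristic polynomial of the displayed matrix gives
  det(λ I - A) = p(λ) = λ^3 + (7)λ^2 + (0)λ + (-36).
Solving p(λ) = 0 yields eigenvalues ≈ -6, -3, 2. (A is shown rounded to 4 decimals, so these recover the underlying integer eigenvalues to within that precision.)
Verification: the trace of A = -7 equals the sum of eigenvalues -7, and det(A) ≈ 36.0007 matches the eigenvalue product 36.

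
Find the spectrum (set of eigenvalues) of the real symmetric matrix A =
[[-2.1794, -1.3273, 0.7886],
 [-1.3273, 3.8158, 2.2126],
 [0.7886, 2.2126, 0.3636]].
sigma(A) ≈ {-3, 0, 5}

A is real symmetric, so its spectrum consists of real eigenvalues. Expanding the characteristic polynomial of the displayed matrix gives
  det(λ I - A) = p(λ) = λ^3 + (-2)λ^2 + (-15)λ + (0).
Solving p(λ) = 0 yields eigenvalues ≈ -3, 0, 5. (A is shown rounded to 4 decimals, so these recover the underlying integer eigenvalues to within that precision.)
Verification: the trace of A = 2 equals the sum of eigenvalues 2, and det(A) ≈ 0.0002 matches the eigenvalue product 0.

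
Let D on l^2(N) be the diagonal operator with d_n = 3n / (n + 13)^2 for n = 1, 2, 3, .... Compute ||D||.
||D|| = 3/52 (attained at n = 13)

For D diagonal, ||D|| = sup_n |d_n|. Treat f(x) = 3x / (x + 13)^2 for real x > 0. By the quotient rule, f'(x) = 3(13 - x)/(x + 13)^3, which is positive for x < 13 and negative for x > 13. So f has a unique maximum at x = 13, and since 13 is a positive integer, the supremum over n ≥ 1 is attained at n = 13: d_13 = 3·13/(13 + 13)^2 = 3·13/676 = 3/52. Hence ||D|| = 3/52.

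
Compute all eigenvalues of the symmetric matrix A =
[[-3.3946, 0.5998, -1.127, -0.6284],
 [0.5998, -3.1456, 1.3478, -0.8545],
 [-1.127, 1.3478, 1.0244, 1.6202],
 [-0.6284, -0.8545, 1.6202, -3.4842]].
sigma(A) ≈ {-5, -4, -2, 2}

A is real symmetric, so its spectrum consists of real eigenvalues. Expanding the characteristic polynomial of the displayed matrix gives
  det(λ I - A) = p(λ) = λ^4 + (9)λ^3 + (16)λ^2 + (-36)λ + (-80).
Solving p(λ) = 0 yields eigenvalues ≈ -5, -4, -2, 2. (A is shown rounded to 4 decimals, so these recover the underlying integer eigenvalues to within that precision.)
Verification: the trace of A = -9 equals the sum of eigenvalues -9, and det(A) ≈ -79.9997 matches the eigenvalue product -80.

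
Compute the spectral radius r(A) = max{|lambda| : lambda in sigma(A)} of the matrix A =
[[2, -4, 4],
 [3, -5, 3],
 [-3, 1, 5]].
r(A) = 2

The eigenvalues of A are the roots of its characteristic polynomial. With M = A (coefficients from the trace, the sum of principal 2x2 minors, and det A):
  p(λ) = det(λ I - M) = λ^3 - 2λ^2 - 4λ + 8.
By the rational root theorem any rational root is an integer divisor of 8. Testing λ = -2: p(-2) = -8 - 8 + 8 + 8 = 0, so λ = -2 is a root. Dividing out (λ + 2) leaves p(λ) = (λ + 2)(λ^2 - 4λ + 4). For λ^2 - 4λ + 4 the discriminant is 0. It is a perfect square (0^2), so the roots are rational: λ = (4 ± 0)/2 = 2, 2.
Thus the eigenvalues (to 4 decimals) are 2 (modulus 2); -2 (modulus 2). The spectral radius is the largest modulus: r(A) = 2. (Cross-check: r(A) ≤ ||A||_2 ≈ 8.8854; equality holds whenever A is normal, though it can also hold for some non-normal A.)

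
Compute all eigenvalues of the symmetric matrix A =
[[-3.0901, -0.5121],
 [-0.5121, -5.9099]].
sigma(A) ≈ {-6, -3}

A is real symmetric, so its spectrum consists of real eigenvalues. Expanding the characteristic polynomial of the displayed matrix gives
  det(λ I - A) = p(λ) = λ^2 + (9)λ + (18).
Solving p(λ) = 0 yields eigenvalues ≈ -6, -3. (A is shown rounded to 4 decimals, so these recover the underlying integer eigenvalues to within that precision.)
Verification: the trace of A = -9 equals the sum of eigenvalues -9, and det(A) ≈ 17.9999 matches the eigenvalue product 18.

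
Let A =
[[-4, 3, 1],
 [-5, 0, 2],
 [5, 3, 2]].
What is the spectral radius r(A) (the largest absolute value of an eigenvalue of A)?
r(A) ≈ 4.2566

The eigenvalues of A are the roots of its characteristic polynomial. With M = A (coefficients from the trace, the sum of principal 2x2 minors, and det A):
  p(λ) = det(λ I - M) = λ^3 + 2λ^2 - 4λ - 69.
No integer candidate from the rational root theorem (±divisors of 69) is a root, so the roots are irrational. The cubic discriminant is Δ = -116083 < 0, so there is one real root and a complex-conjugate pair. p(3) = -36 and p(4) = 11 have opposite signs, so a root lies in (3, 4); Newton's method refines it to λ ≈ 3.8082. Dividing out (λ - (3.8082)) leaves approximately λ^2 + 5.8082λ + 18.1188. For λ^2 + 5.8082λ + 18.1188 the discriminant is -38.74. It is negative, so the remaining roots are the complex-conjugate pair λ ≈ -2.9041 ± 3.1121i. Their product equals the constant term, so |λ|^2 ≈ 18.1188 and |λ| ≈ 4.2566.
Thus the eigenvalues (to 4 decimals) are 3.8082 (modulus 3.8082); -2.9041 ± 3.1121i (modulus 4.2566). The spectral radius is the largest modulus: r(A) ≈ 4.2566. (Cross-check: r(A) ≤ ||A||_2 ≈ 8.1485; equality holds whenever A is normal, though it can also hold for some non-normal A.)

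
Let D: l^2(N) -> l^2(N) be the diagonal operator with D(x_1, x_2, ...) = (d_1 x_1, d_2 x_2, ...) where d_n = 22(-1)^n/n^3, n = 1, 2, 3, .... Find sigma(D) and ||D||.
sigma(D) = {22(-1)^n/n^3 : n ≥ 1} ∪ {0}; ||D|| = 22

A bounded diagonal operator on l^2 with diagonal entries d_n has spectrum equal to the closure of {d_n : n ≥ 1}: every d_n is an eigenvalue (with eigenvector e_n), so {d_n} ⊂ sigma(D); the spectrum is closed, so its closure is too; and for lambda not in the closure, (D - lambda I) has bounded inverse (the diagonal entries 1/(d_n - lambda) are bounded). For our sequence d_n = 22(-1)^n/n^3, n = 1, 2, 3, ...:
  - {d_n} = {22(-1)^n/n^3 : n ≥ 1}; the only limit point is 0
  - closure = {22(-1)^n/n^3 : n ≥ 1} ∪ {0}
For the norm: a diagonal operator has ||D|| = sup_n |d_n|. Here |d_n| = 22/n^3 is decreasing, so sup_n |d_n| = |d_1| = 22. So ||D|| = 22.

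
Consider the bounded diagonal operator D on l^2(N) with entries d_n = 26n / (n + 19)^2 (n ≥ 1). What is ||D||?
||D|| = 13/38 (attained at n = 19)

For D diagonal, ||D|| = sup_n |d_n|. Treat f(x) = 26x / (x + 19)^2 for real x > 0. By the quotient rule, f'(x) = 26(19 - x)/(x + 19)^3, which is positive for x < 19 and negative for x > 19. So f has a unique maximum at x = 19, and since 19 is a positive integer, the supremum over n ≥ 1 is attained at n = 19: d_19 = 26·19/(19 + 19)^2 = 26·19/1444 = 13/38. Hence ||D|| = 13/38.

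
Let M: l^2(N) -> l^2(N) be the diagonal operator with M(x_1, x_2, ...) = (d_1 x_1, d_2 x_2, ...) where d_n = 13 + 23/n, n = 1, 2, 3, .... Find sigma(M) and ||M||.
sigma(M) = {13 + 23/n : n ≥ 1} ∪ {13}; ||M|| = 36

A bounded diagonal operator on l^2 with diagonal entries d_n has spectrum equal to the closure of {d_n : n ≥ 1}: every d_n is an eigenvalue (with eigenvector e_n), so {d_n} ⊂ sigma(M); the spectrum is closed, so its closure is too; and for lambda not in the closure, (M - lambda I) has bounded inverse (the diagonal entries 1/(d_n - lambda) are bounded). For our sequence d_n = 13 + 23/n, n = 1, 2, 3, ...:
  - {d_n} = {13 + 23/n : n ≥ 1}; the only limit point is 13
  - closure = {13 + 23/n : n ≥ 1} ∪ {13}
For the norm: a diagonal operator has ||M|| = sup_n |d_n|. Here d_n = 13 + 23/n is positive and decreasing, so sup_n |d_n| = d_1 = 13 + 23 = 36. So ||M|| = 36.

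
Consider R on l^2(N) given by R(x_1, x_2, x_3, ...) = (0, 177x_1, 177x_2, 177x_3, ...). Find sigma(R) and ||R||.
sigma(R) = closed disk {z in C : |z| ≤ 177}; ||R|| = 177

Note R = 177·U where U is the unit right shift (U x)_k = x_{k-1} (with x_0 := 0); so ||R|| = 177||U|| and sigma(R) = 177·sigma(U). ||R x||^2 = sum_{k≥1} |177x_k|^2 = 31329||x||^2, so ||R|| = 177 and sigma(R) ⊂ {|z| ≤ 177}. For any |lambda| < 177, the equation (R - lambda I) x = 0 forces x_1 = 0, then 177x_k = lambda x_{k+1} ⇒ x = 0, so R has no eigenvalues. But (R - lambda I) is not surjective for |lambda| < 177: solving (R - lambda I) x = e_1 would require x_n proportional to (lambda/177)^(-n), which is not in l^2. So every |lambda| < 177 lies in the residual spectrum. The boundary |lambda| = 177 is in the approximate point spectrum (the spectrum is closed). Hence sigma(R) is the closed disk of radius 177.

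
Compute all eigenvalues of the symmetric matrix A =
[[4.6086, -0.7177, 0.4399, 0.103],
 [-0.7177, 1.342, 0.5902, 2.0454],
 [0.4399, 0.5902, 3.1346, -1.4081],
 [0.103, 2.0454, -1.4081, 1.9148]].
sigma(A) ≈ {-1, 3, 4, 5}

A is real symmetric, so its spectrum consists of real eigenvalues. Expanding the characteristic polynomial of the displayed matrix gives
  det(λ I - A) = p(λ) = λ^4 + (-11)λ^3 + (35)λ^2 + (-12.9987)λ + (-60.0032).
Solving p(λ) = 0 yields eigenvalues ≈ -1, 3, 4, 5. (A is shown rounded to 4 decimals, so these recover the underlying integer eigenvalues to within that precision.)
Verification: the trace of A = 11 equals the sum of eigenvalues 11, and det(A) ≈ -60.0032 matches the eigenvalue product -60.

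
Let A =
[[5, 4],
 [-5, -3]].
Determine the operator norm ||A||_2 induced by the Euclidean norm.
||A||_2 = sqrt((75 + sqrt(5525))/2) ≈ 8.6409 (= sqrt(largest eigenvalue of A^T A))

||A||_2 = sigma_max(A) = sqrt(lambda_max(A^T A)). Form the symmetric matrix M = A^T A =
[[50, 35],
 [35, 25]].
Its characteristic polynomial (trace, determinant of M give the coefficients) is
  p(λ) = det(λ I - M) = λ^2 - 75λ + 25.
For λ^2 - 75λ + 25 the discriminant is 5525. It is nonnegative but not a perfect square, so the roots are real and irrational: λ = (75 ± sqrt(5525))/2 ≈ 74.6652, 0.3348.
So the eigenvalues of A^T A are ≈ 0.3348, 74.6652 (all ≥ 0, as they must be for A^T A). The largest is λ_max = (75 + sqrt(5525))/2 ≈ 74.6652, hence ||A||_2 = sqrt(λ_max) = sqrt((75 + sqrt(5525))/2) ≈ 8.6409.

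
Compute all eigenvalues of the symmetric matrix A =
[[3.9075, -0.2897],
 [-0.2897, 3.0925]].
sigma(A) ≈ {3, 4}

A is real symmetric, so its spectrum consists of real eigenvalues. Expanding the characteristic polynomial of the displayed matrix gives
  det(λ I - A) = p(λ) = λ^2 + (-7)λ + (12).
Solving p(λ) = 0 yields eigenvalues ≈ 3, 4. (A is shown rounded to 4 decimals, so these recover the underlying integer eigenvalues to within that precision.)
Verification: the trace of A = 7 equals the sum of eigenvalues 7, and det(A) ≈ 12.0000 matches the eigenvalue product 12.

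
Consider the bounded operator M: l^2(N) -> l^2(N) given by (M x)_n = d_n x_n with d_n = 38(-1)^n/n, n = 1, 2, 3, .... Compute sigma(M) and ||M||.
sigma(M) = {38(-1)^n/n : n ≥ 1} ∪ {0}; ||M|| = 38

A bounded diagonal operator on l^2 with diagonal entries d_n has spectrum equal to the closure of {d_n : n ≥ 1}: every d_n is an eigenvalue (with eigenvector e_n), so {d_n} ⊂ sigma(M); the spectrum is closed, so its closure is too; and for lambda not in the closure, (M - lambda I) has bounded inverse (the diagonal entries 1/(d_n - lambda) are bounded). For our sequence d_n = 38(-1)^n/n, n = 1, 2, 3, ...:
  - {d_n} = {38(-1)^n/n : n ≥ 1}; the only limit point is 0
  - closure = {38(-1)^n/n : n ≥ 1} ∪ {0}
For the norm: a diagonal operator has ||M|| = sup_n |d_n|. Here |d_n| = 38/n is decreasing, so sup_n |d_n| = |d_1| = 38. So ||M|| = 38.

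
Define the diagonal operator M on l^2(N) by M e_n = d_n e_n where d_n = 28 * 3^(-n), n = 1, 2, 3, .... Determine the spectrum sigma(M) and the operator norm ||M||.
sigma(M) = {28 * 3^(-n) : n ≥ 1} ∪ {0}; ||M|| = 28/3

A bounded diagonal operator on l^2 with diagonal entries d_n has spectrum equal to the closure of {d_n : n ≥ 1}: every d_n is an eigenvalue (with eigenvector e_n), so {d_n} ⊂ sigma(M); the spectrum is closed, so its closure is too; and for lambda not in the closure, (M - lambda I) has bounded inverse (the diagonal entries 1/(d_n - lambda) are bounded). For our sequence d_n = 28 * 3^(-n), n = 1, 2, 3, ...:
  - {d_n} = {28 * 3^(-n) : n ≥ 1}; the only limit point is 0
  - closure = {28 * 3^(-n) : n ≥ 1} ∪ {0}
For the norm: a diagonal operator has ||M|| = sup_n |d_n|. Here d_n = 28 * 3^(-n) is positive and decreasing, so sup_n |d_n| = d_1 = 28/3. So ||M|| = 28/3.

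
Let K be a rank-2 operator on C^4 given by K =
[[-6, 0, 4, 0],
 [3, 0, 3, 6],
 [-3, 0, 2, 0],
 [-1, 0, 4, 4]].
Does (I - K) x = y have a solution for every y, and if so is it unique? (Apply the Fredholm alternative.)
(I - K) is invertible (det(I - K) = -15 ≠ 0), so for every y in C^4 the equation (I - K) x = y has a unique solution.

K has rank 2 and factors as K = U V^T = u1 v1^T + u2 v2^T with u1 = (-2, 3, -1, 1), v1 = (3, 0, -2, 0), u2 = (0, -3, 0, -2), v2 = (2, 0, -3, -2) (multiplying out reproduces the displayed K). The nonzero eigenvalues of U V^T coincide with those of the 2 x 2 matrix G = V^T U = [[v1·u1, v1·u2], [v2·u1, v2·u2]] = [[-4, 0], [-3, 4]], and by the Sylvester determinant identity det(I_4 - U V^T) = det(I_2 - V^T U) = det([[5, 0], [3, -3]]) = (5)(-3) - (0)(3) = -15. (Direct check: I - K =
[[7, 0, -4, 0],
 [-3, 1, -3, -6],
 [3, 0, -1, 0],
 [1, 0, -4, -3]]
has determinant -15.) The finite-dimensional Fredholm alternative says: either (I - K) is invertible, or ker(I - K) ≠ {0} and then range(I - K) = ker((I - K)^*)^⊥, with dim ker(I - K) = dim ker((I - K)^*). Since det(I - K) ≠ 0, 1 is not an eigenvalue of K and ker(I - K) = {0}, so we are in the first case: for every y there is a unique x = (I - K)^(-1) y. (Explicitly, by the Woodbury identity, (I - U V^T)^(-1) = I + U (I_2 - G)^(-1) V^T.)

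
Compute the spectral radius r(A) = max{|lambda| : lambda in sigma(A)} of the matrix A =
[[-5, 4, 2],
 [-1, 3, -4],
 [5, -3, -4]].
r(A) = (6 + sqrt(136))/2 ≈ 8.831

The eigenvalues of A are the roots of its characteristic polynomial. With M = A (coefficients from the trace, the sum of principal 2x2 minors, and det A):
  p(λ) = det(λ I - M) = λ^3 + 6λ^2 - 25λ.
The constant term is 0, so λ = 0 is a root. Dividing out λ leaves p(λ) = λ(λ^2 + 6λ - 25). For λ^2 + 6λ - 25 the discriminant is 136. It is nonnegative but not a perfect square, so the roots are real and irrational: λ = (-6 ± sqrt(136))/2 ≈ 2.831, -8.831.
Thus the eigenvalues (to 4 decimals) are 2.831 (modulus 2.831); -8.831 (modulus 8.831); 0 (modulus 0). The spectral radius is the largest modulus: r(A) = (6 + sqrt(136))/2 ≈ 8.831. (Cross-check: r(A) ≤ ||A||_2 ≈ 9.6389; equality holds whenever A is normal, though it can also hold for some non-normal A.)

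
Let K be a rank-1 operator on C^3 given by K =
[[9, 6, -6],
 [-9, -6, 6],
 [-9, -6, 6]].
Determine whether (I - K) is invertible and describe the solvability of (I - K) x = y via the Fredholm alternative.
(I - K) is invertible (det(I - K) = -8 ≠ 0), so for every y in C^3 the equation (I - K) x = y has a unique solution.

K has rank 1, so it is an outer product K = u v^T: every row of K is a multiple of one row vector. Reading off the entries, u = (3, -3, -3) and v = (3, 2, -2) (row i of K equals u_i·v^T). A rank-one matrix u v^T satisfies K u = u (v·u) and kills the (2)-dimensional subspace v^⊥, so its characteristic polynomial is lambda^2 (lambda - v·u) with v·u = tr K = 9. Hence the eigenvalues of I - K are 1 (multiplicity 2) and 1 - (9) = -8, so det(I - K) = -8. (Direct check: I - K =
[[-8, -6, 6],
 [9, 7, -6],
 [9, 6, -5]]
has determinant -8.) The finite-dimensional Fredholm alternative says: either (I - K) is invertible, or ker(I - K) ≠ {0} and then range(I - K) = ker((I - K)^*)^⊥, with dim ker(I - K) = dim ker((I - K)^*). Since det(I - K) ≠ 0, 1 is not an eigenvalue of K and ker(I - K) = {0}, so we are in the first case: for every y there is a unique x = (I - K)^(-1) y. Explicitly, by the Sherman–Morrison formula, (I - u v^T)^(-1) = I + u v^T/(1 - v·u), i.e. (I - K)^(-1) = I + K/(-8).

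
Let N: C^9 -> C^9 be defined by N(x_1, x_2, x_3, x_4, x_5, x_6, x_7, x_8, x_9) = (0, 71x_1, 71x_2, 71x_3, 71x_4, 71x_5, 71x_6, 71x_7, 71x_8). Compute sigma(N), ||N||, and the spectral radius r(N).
sigma(N) = {0}; ||N|| = 71; r(N) = 0. (N is nilpotent with N^9 = 0.)

On C^9, N is a strictly lower-triangular matrix with 71 on the subdiagonal and zeros elsewhere, so its characteristic polynomial is lambda^9 and every eigenvalue is 0: sigma(N) = {0}. For the operator norm, N e_i = 71e_{i+1} for i = 1, ..., 8 and N e_9 = 0, so the singular values of N are 71 (with multiplicity 8) and 0; hence ||N|| = 71. The spectral radius r(N) = max|lambda| = 0. Note ||N|| > r(N) — characteristic of non-normal nilpotent operators. Indeed N^9 = 0.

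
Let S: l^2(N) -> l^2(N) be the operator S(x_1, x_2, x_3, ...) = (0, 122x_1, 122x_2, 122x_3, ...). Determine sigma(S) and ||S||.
sigma(S) = closed disk {z in C : |z| ≤ 122}; ||S|| = 122

Note S = 122·U where U is the unit right shift (U x)_k = x_{k-1} (with x_0 := 0); so ||S|| = 122||U|| and sigma(S) = 122·sigma(U). ||S x||^2 = sum_{k≥1} |122x_k|^2 = 14884||x||^2, so ||S|| = 122 and sigma(S) ⊂ {|z| ≤ 122}. For any |lambda| < 122, the equation (S - lambda I) x = 0 forces x_1 = 0, then 122x_k = lambda x_{k+1} ⇒ x = 0, so S has no eigenvalues. But (S - lambda I) is not surjective for |lambda| < 122: solving (S - lambda I) x = e_1 would require x_n proportional to (lambda/122)^(-n), which is not in l^2. So every |lambda| < 122 lies in the residual spectrum. The boundary |lambda| = 122 is in the approximate point spectrum (the spectrum is closed). Hence sigma(S) is the closed disk of radius 122.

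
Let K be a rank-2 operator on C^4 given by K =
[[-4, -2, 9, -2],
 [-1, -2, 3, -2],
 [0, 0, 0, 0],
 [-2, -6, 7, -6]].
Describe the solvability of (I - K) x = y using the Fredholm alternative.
(I - K) is invertible (det(I - K) = 39 ≠ 0), so for every y in C^4 the equation (I - K) x = y has a unique solution.

K has rank 2 and factors as K = U V^T = u1 v1^T + u2 v2^T with u1 = (-1, -1, 0, -3), v1 = (1, 2, -3, 2), u2 = (3, 0, 0, -1), v2 = (-1, 0, 2, 0) (multiplying out reproduces the displayed K). The nonzero eigenvalues of U V^T coincide with those of the 2 x 2 matrix G = V^T U = [[v1·u1, v1·u2], [v2·u1, v2·u2]] = [[-9, 1], [1, -3]], and by the Sylvester determinant identity det(I_4 - U V^T) = det(I_2 - V^T U) = det([[10, -1], [-1, 4]]) = (10)(4) - (-1)(-1) = 39. (Direct check: I - K =
[[5, 2, -9, 2],
 [1, 3, -3, 2],
 [0, 0, 1, 0],
 [2, 6, -7, 7]]
has determinant 39.) The finite-dimensional Fredholm alternative says: either (I - K) is invertible, or ker(I - K) ≠ {0} and then range(I - K) = ker((I - K)^*)^⊥, with dim ker(I - K) = dim ker((I - K)^*). Since det(I - K) ≠ 0, 1 is not an eigenvalue of K and ker(I - K) = {0}, so we are in the first case: for every y there is a unique x = (I - K)^(-1) y. (Explicitly, by the Woodbury identity, (I - U V^T)^(-1) = I + U (I_2 - G)^(-1) V^T.)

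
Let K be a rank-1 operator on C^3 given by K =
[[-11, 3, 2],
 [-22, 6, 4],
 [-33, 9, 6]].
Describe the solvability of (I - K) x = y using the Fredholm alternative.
(I - K) is singular (det(I - K) = 0, i.e. 1 ∈ sigma(K)). (I - K) x = y is solvable iff y ⊥ ker((I - K)^*) = span{(-11, 3, 2)}, i.e. iff -11y_1 + 3y_2 + 2y_3 = 0. When solvable, the solutions are x = y + c·(1, 2, 3), c arbitrary (ker(I - K) = span{(1, 2, 3)}, dimension 1).

K has rank 1, so it is an outer product K = u v^T: every row of K is a multiple of one row vector. Reading off the entries, u = (1, 2, 3) and v = (-11, 3, 2) (row i of K equals u_i·v^T). A rank-one matrix u v^T satisfies K u = u (v·u) and kills the (2)-dimensional subspace v^⊥, so its characteristic polynomial is lambda^2 (lambda - v·u) with v·u = tr K = 1. Hence the eigenvalues of I - K are 1 (multiplicity 2) and 1 - (1) = 0, so det(I - K) = 0. (Direct check: I - K =
[[12, -3, -2],
 [22, -5, -4],
 [33, -9, -5]]
has determinant 0.) So 1 is an eigenvalue of K and (I - K) is not invertible. The finite-dimensional Fredholm alternative says: either (I - K) is invertible, or ker(I - K) ≠ {0} and then range(I - K) = ker((I - K)^*)^⊥, with dim ker(I - K) = dim ker((I - K)^*). We are in the second case, so we need both kernels. Kernel of I - K: (I - K) u = u - u (v·u) = u - u = 0, so ker(I - K) = span{u} = span{(1, 2, 3)} (it is exactly 1-dimensional because rank(I - K) = 2). Kernel of the adjoint: K is real, so (I - K)^* = I - K^T = I - v u^T, and (I - v u^T) v = v - v (u·v) = 0; hence ker((I - K)^*) = span{v} = span{(-11, 3, 2)}. Therefore (I - K) x = y is solvable iff <y, v> = 0, i.e. iff -11y_1 + 3y_2 + 2y_3 = 0. When this holds, K y = u (v·y) = 0, so (I - K) y = y and x = y is a particular solution; the full solution set is the line x = y + c·u = y + c·(1, 2, 3), c ∈ C.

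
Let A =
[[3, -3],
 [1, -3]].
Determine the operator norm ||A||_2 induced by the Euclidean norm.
||A||_2 = sqrt((28 + sqrt(640))/2) ≈ 5.1623 (= sqrt(largest eigenvalue of A^T A))

||A||_2 = sigma_max(A) = sqrt(lambda_max(A^T A)). Form the symmetric matrix M = A^T A =
[[10, -12],
 [-12, 18]].
Its characteristic polynomial (trace, determinant of M give the coefficients) is
  p(λ) = det(λ I - M) = λ^2 - 28λ + 36.
For λ^2 - 28λ + 36 the discriminant is 640. It is nonnegative but not a perfect square, so the roots are real and irrational: λ = (28 ± sqrt(640))/2 ≈ 26.6491, 1.3509.
So the eigenvalues of A^T A are ≈ 1.3509, 26.6491 (all ≥ 0, as they must be for A^T A). The largest is λ_max = (28 + sqrt(640))/2 ≈ 26.6491, hence ||A||_2 = sqrt(λ_max) = sqrt((28 + sqrt(640))/2) ≈ 5.1623.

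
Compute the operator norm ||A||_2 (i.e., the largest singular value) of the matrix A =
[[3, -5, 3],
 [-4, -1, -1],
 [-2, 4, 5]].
||A||_2 ≈ 7.4879 (= sqrt(largest eigenvalue of A^T A))

||A||_2 = sigma_max(A) = sqrt(lambda_max(A^T A)). Form the symmetric matrix M = A^T A =
[[29, -19, 3],
 [-19, 42, 6],
 [3, 6, 35]].
Its characteristic polynomial (trace, sum of principal 2x2 minors, determinant of M give the coefficients) is
  p(λ) = det(λ I - M) = λ^3 - 106λ^2 + 3297λ - 27889.
No integer candidate from the rational root theorem (±divisors of 27889) is a root, so the roots are irrational. The cubic discriminant is Δ = 356533433 > 0, so there are three distinct real roots. p(13) = -745 and p(14) = 237 have opposite signs, so a root lies in (13, 14); Newton's method refines it to λ ≈ 13.7461. p(36) = 83 and p(37) = -361 have opposite signs, so a root lies in (36, 37); Newton's method refines it to λ ≈ 36.1859. p(56) = -57 and p(57) = 839 have opposite signs, so a root lies in (56, 57); Newton's method refines it to λ ≈ 56.0681. Check (Vieta): the three roots sum to 106, matching tr M = 106.
So the eigenvalues of A^T A are ≈ 13.7461, 36.1859, 56.0681 (all ≥ 0, as they must be for A^T A). The largest is λ_max ≈ 56.0681, hence ||A||_2 = sqrt(λ_max) ≈ 7.4879.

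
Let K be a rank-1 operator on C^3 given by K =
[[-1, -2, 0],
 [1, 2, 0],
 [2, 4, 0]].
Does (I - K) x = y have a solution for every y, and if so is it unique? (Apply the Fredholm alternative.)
(I - K) is singular (det(I - K) = 0, i.e. 1 ∈ sigma(K)). (I - K) x = y is solvable iff y ⊥ ker((I - K)^*) = span{(-1, -2, 0)}, i.e. iff -y_1 - 2y_2 = 0. When solvable, the solutions are x = y + c·(1, -1, -2), c arbitrary (ker(I - K) = span{(1, -1, -2)}, dimension 1).

K has rank 1, so it is an outer product K = u v^T: every row of K is a multiple of one row vector. Reading off the entries, u = (1, -1, -2) and v = (-1, -2, 0) (row i of K equals u_i·v^T). A rank-one matrix u v^T satisfies K u = u (v·u) and kills the (2)-dimensional subspace v^⊥, so its characteristic polynomial is lambda^2 (lambda - v·u) with v·u = tr K = 1. Hence the eigenvalues of I - K are 1 (multiplicity 2) and 1 - (1) = 0, so det(I - K) = 0. (Direct check: I - K =
[[2, 2, 0],
 [-1, -1, 0],
 [-2, -4, 1]]
has determinant 0.) So 1 is an eigenvalue of K and (I - K) is not invertible. The finite-dimensional Fredholm alternative says: either (I - K) is invertible, or ker(I - K) ≠ {0} and then range(I - K) = ker((I - K)^*)^⊥, with dim ker(I - K) = dim ker((I - K)^*). We are in the second case, so we need both kernels. Kernel of I - K: (I - K) u = u - u (v·u) = u - u = 0, so ker(I - K) = span{u} = span{(1, -1, -2)} (it is exactly 1-dimensional because rank(I - K) = 2). Kernel of the adjoint: K is real, so (I - K)^* = I - K^T = I - v u^T, and (I - v u^T) v = v - v (u·v) = 0; hence ker((I - K)^*) = span{v} = span{(-1, -2, 0)}. Therefore (I - K) x = y is solvable iff <y, v> = 0, i.e. iff -y_1 - 2y_2 = 0. When this holds, K y = u (v·y) = 0, so (I - K) y = y and x = y is a particular solution; the full solution set is the line x = y + c·u = y + c·(1, -1, -2), c ∈ C.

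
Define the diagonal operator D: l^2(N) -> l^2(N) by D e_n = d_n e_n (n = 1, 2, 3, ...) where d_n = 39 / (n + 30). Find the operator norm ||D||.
||D|| = 39/31 (attained at n = 1)

For D diagonal, ||D|| = sup_n |d_n| = sup_n 39/(n + 30). This is positive and strictly decreasing in n, so the supremum is attained at n = 1: d_1 = 39/(1 + 30) = 39/31. Hence ||D|| = 39/31.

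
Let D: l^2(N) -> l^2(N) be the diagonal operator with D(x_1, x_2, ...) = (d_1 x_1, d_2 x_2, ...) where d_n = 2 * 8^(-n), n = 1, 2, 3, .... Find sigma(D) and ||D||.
sigma(D) = {2 * 8^(-n) : n ≥ 1} ∪ {0}; ||D|| = 1/4

A bounded diagonal operator on l^2 with diagonal entries d_n has spectrum equal to the closure of {d_n : n ≥ 1}: every d_n is an eigenvalue (with eigenvector e_n), so {d_n} ⊂ sigma(D); the spectrum is closed, so its closure is too; and for lambda not in the closure, (D - lambda I) has bounded inverse (the diagonal entries 1/(d_n - lambda) are bounded). For our sequence d_n = 2 * 8^(-n), n = 1, 2, 3, ...:
  - {d_n} = {2 * 8^(-n) : n ≥ 1}; the only limit point is 0
  - closure = {2 * 8^(-n) : n ≥ 1} ∪ {0}
For the norm: a diagonal operator has ||D|| = sup_n |d_n|. Here d_n = 2 * 8^(-n) is positive and decreasing, so sup_n |d_n| = d_1 = 2/8 = 1/4. So ||D|| = 1/4.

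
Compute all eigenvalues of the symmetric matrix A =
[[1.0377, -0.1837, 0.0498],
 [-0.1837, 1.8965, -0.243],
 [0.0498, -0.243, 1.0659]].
sigma(A) ≈ {1, 2} (1 with multiplicity 2)

A is real symmetric, so its spectrum consists of real eigenvalues. Expanding the characteristic polynomial of the displayed matrix gives
  det(λ I - A) = p(λ) = λ^3 + (-4)λ^2 + (5)λ + (-2).
Solving p(λ) = 0 yields eigenvalues ≈ 1, 1, 2. (A is shown rounded to 4 decimals, so these recover the underlying integer eigenvalues to within that precision.)
Verification: the trace of A = 4 equals the sum of eigenvalues 4, and det(A) ≈ 2.0002 matches the eigenvalue product 2.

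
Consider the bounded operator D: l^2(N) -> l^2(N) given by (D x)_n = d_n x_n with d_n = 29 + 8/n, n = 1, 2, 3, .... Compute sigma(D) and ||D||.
sigma(D) = {29 + 8/n : n ≥ 1} ∪ {29}; ||D|| = 37

A bounded diagonal operator on l^2 with diagonal entries d_n has spectrum equal to the closure of {d_n : n ≥ 1}: every d_n is an eigenvalue (with eigenvector e_n), so {d_n} ⊂ sigma(D); the spectrum is closed, so its closure is too; and for lambda not in the closure, (D - lambda I) has bounded inverse (the diagonal entries 1/(d_n - lambda) are bounded). For our sequence d_n = 29 + 8/n, n = 1, 2, 3, ...:
  - {d_n} = {29 + 8/n : n ≥ 1}; the only limit point is 29
  - closure = {29 + 8/n : n ≥ 1} ∪ {29}
For the norm: a diagonal operator has ||D|| = sup_n |d_n|. Here d_n = 29 + 8/n is positive and decreasing, so sup_n |d_n| = d_1 = 29 + 8 = 37. So ||D|| = 37.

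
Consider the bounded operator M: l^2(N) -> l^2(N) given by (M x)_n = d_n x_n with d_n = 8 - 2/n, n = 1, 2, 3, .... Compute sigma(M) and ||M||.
sigma(M) = {8 - 2/n : n ≥ 1} ∪ {8}; ||M|| = 8

A bounded diagonal operator on l^2 with diagonal entries d_n has spectrum equal to the closure of {d_n : n ≥ 1}: every d_n is an eigenvalue (with eigenvector e_n), so {d_n} ⊂ sigma(M); the spectrum is closed, so its closure is too; and for lambda not in the closure, (M - lambda I) has bounded inverse (the diagonal entries 1/(d_n - lambda) are bounded). For our sequence d_n = 8 - 2/n, n = 1, 2, 3, ...:
  - {d_n} = {8 - 2/n : n ≥ 1}; the only limit point is 8
  - closure = {8 - 2/n : n ≥ 1} ∪ {8}
For the norm: a diagonal operator has ||M|| = sup_n |d_n|. Here d_n = 8 - 2/n increases monotonically from d_1 = 6 toward 8, with all terms in [6, 8); so sup_n |d_n| = 8 (the supremum is the limit, not attained). So ||M|| = 8.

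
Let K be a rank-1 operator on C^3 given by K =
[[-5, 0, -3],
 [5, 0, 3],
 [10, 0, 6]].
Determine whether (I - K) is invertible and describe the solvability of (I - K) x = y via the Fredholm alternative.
(I - K) is singular (det(I - K) = 0, i.e. 1 ∈ sigma(K)). (I - K) x = y is solvable iff y ⊥ ker((I - K)^*) = span{(-5, 0, -3)}, i.e. iff -5y_1 - 3y_3 = 0. When solvable, the solutions are x = y + c·(1, -1, -2), c arbitrary (ker(I - K) = span{(1, -1, -2)}, dimension 1).

K has rank 1, so it is an outer product K = u v^T: every row of K is a multiple of one row vector. Reading off the entries, u = (1, -1, -2) and v = (-5, 0, -3) (row i of K equals u_i·v^T). A rank-one matrix u v^T satisfies K u = u (v·u) and kills the (2)-dimensional subspace v^⊥, so its characteristic polynomial is lambda^2 (lambda - v·u) with v·u = tr K = 1. Hence the eigenvalues of I - K are 1 (multiplicity 2) and 1 - (1) = 0, so det(I - K) = 0. (Direct check: I - K =
[[6, 0, 3],
 [-5, 1, -3],
 [-10, 0, -5]]
has determinant 0.) So 1 is an eigenvalue of K and (I - K) is not invertible. The finite-dimensional Fredholm alternative says: either (I - K) is invertible, or ker(I - K) ≠ {0} and then range(I - K) = ker((I - K)^*)^⊥, with dim ker(I - K) = dim ker((I - K)^*). We are in the second case, so we need both kernels. Kernel of I - K: (I - K) u = u - u (v·u) = u - u = 0, so ker(I - K) = span{u} = span{(1, -1, -2)} (it is exactly 1-dimensional because rank(I - K) = 2). Kernel of the adjoint: K is real, so (I - K)^* = I - K^T = I - v u^T, and (I - v u^T) v = v - v (u·v) = 0; hence ker((I - K)^*) = span{v} = span{(-5, 0, -3)}. Therefore (I - K) x = y is solvable iff <y, v> = 0, i.e. iff -5y_1 - 3y_3 = 0. When this holds, K y = u (v·y) = 0, so (I - K) y = y and x = y is a particular solution; the full solution set is the line x = y + c·u = y + c·(1, -1, -2), c ∈ C.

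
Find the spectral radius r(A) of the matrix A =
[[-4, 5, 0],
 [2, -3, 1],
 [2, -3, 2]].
r(A) ≈ 6.3647

The eigenvalues of A are the roots of its characteristic polynomial. With M = A (coefficients from the trace, the sum of principal 2x2 minors, and det A):
  p(λ) = det(λ I - M) = λ^3 + 5λ^2 - 9λ - 2.
No integer candidate from the rational root theorem (±divisors of 2) is a root, so the roots are irrational. The cubic discriminant is Δ = 7453 > 0, so there are three distinct real roots. p(-7) = -37 and p(-6) = 16 have opposite signs, so a root lies in (-7, -6); Newton's method refines it to λ ≈ -6.3647. p(-1) = 11 and p(0) = -2 have opposite signs, so a root lies in (-1, 0); Newton's method refines it to λ ≈ -0.2007. p(1) = -5 and p(2) = 8 have opposite signs, so a root lies in (1, 2); Newton's method refines it to λ ≈ 1.5654. Check (Vieta): the three roots sum to -5, matching tr M = -5.
Thus the eigenvalues (to 4 decimals) are -6.3647 (modulus 6.3647); -0.2007 (modulus 0.2007); 1.5654 (modulus 1.5654). The spectral radius is the largest modulus: r(A) ≈ 6.3647. (Cross-check: r(A) ≤ ||A||_2 ≈ 8.2893; equality holds whenever A is normal, though it can also hold for some non-normal A.)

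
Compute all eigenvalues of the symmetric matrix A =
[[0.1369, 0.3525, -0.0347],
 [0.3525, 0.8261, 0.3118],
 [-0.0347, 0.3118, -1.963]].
sigma(A) ≈ {-2, 0, 1}

A is real symmetric, so its spectrum consists of real eigenvalues. Expanding the characteristic polynomial of the displayed matrix gives
  det(λ I - A) = p(λ) = λ^3 + (1)λ^2 + (-2)λ + (0).
Solving p(λ) = 0 yields eigenvalues ≈ -2, 0, 1. (A is shown rounded to 4 decimals, so these recover the underlying integer eigenvalues to within that precision.)
Verification: the trace of A = -1 equals the sum of eigenvalues -1, and det(A) ≈ -0.0000 matches the eigenvalue product 0.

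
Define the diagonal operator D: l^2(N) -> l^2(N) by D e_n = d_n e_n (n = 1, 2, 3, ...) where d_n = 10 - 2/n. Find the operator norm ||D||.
||D|| = 10

For a diagonal operator on l^2 with entries d_n, ||D|| = sup_n |d_n|. Here d_1 = 8, d_2 = 9, ..., and d_n = 10 - 2/n increases monotonically toward 10. All terms lie in [8, 10), so |d_n| = d_n and the supremum is the limit 10, which is not attained by any individual d_n. Hence ||D|| = 10.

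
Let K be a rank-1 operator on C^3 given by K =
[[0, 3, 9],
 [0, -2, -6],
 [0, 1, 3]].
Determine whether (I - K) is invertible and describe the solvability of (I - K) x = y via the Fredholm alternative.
(I - K) is singular (det(I - K) = 0, i.e. 1 ∈ sigma(K)). (I - K) x = y is solvable iff y ⊥ ker((I - K)^*) = span{(0, -1, -3)}, i.e. iff -y_2 - 3y_3 = 0. When solvable, the solutions are x = y + c·(-3, 2, -1), c arbitrary (ker(I - K) = span{(-3, 2, -1)}, dimension 1).

K has rank 1, so it is an outer product K = u v^T: every row of K is a multiple of one row vector. Reading off the entries, u = (-3, 2, -1) and v = (0, -1, -3) (row i of K equals u_i·v^T). A rank-one matrix u v^T satisfies K u = u (v·u) and kills the (2)-dimensional subspace v^⊥, so its characteristic polynomial is lambda^2 (lambda - v·u) with v·u = tr K = 1. Hence the eigenvalues of I - K are 1 (multiplicity 2) and 1 - (1) = 0, so det(I - K) = 0. (Direct check: I - K =
[[1, -3, -9],
 [0, 3, 6],
 [0, -1, -2]]
has determinant 0.) So 1 is an eigenvalue of K and (I - K) is not invertible. The finite-dimensional Fredholm alternative says: either (I - K) is invertible, or ker(I - K) ≠ {0} and then range(I - K) = ker((I - K)^*)^⊥, with dim ker(I - K) = dim ker((I - K)^*). We are in the second case, so we need both kernels. Kernel of I - K: (I - K) u = u - u (v·u) = u - u = 0, so ker(I - K) = span{u} = span{(-3, 2, -1)} (it is exactly 1-dimensional because rank(I - K) = 2). Kernel of the adjoint: K is real, so (I - K)^* = I - K^T = I - v u^T, and (I - v u^T) v = v - v (u·v) = 0; hence ker((I - K)^*) = span{v} = span{(0, -1, -3)}. Therefore (I - K) x = y is solvable iff <y, v> = 0, i.e. iff -y_2 - 3y_3 = 0. When this holds, K y = u (v·y) = 0, so (I - K) y = y and x = y is a particular solution; the full solution set is the line x = y + c·u = y + c·(-3, 2, -1), c ∈ C.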